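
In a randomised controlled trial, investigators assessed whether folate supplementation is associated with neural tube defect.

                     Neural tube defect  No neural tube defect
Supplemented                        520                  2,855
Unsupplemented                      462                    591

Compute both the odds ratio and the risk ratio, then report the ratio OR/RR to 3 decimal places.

0.663

Cells: a = 520, b = 2855, c = 462, d = 591.
OR = (520·591)/(2855·462) = 307320/1319010 = 0.23299
Risk in exposed = 520/3375 = 0.15407; risk in unexposed = 462/1053 = 0.43875; RR = 0.35117
OR/RR = 0.23299 / 0.35117 = 0.66348
The outcome is not rare, so the OR lies further from 1 than the RR.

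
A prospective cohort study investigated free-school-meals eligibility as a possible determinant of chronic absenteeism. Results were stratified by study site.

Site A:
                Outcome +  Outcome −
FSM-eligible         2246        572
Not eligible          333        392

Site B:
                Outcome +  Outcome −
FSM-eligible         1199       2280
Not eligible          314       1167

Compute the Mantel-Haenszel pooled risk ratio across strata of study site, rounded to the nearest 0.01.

1.69

RR_MH = Σ(aᵢ·n₀ᵢ/nᵢ) / Σ(cᵢ·n₁ᵢ/nᵢ), with n₁ᵢ = aᵢ+bᵢ (exposed), n₀ᵢ = cᵢ+dᵢ (unexposed), nᵢ = n₁ᵢ+n₀ᵢ.
Stratum 1 (Site A): n₁ = 2818, n₀ = 725, n = 3543; a·n₀/n = 2246·725/3543 = 459.5964; c·n₁/n = 333·2818/3543 = 264.8586
Stratum 2 (Site B): n₁ = 3479, n₀ = 1481, n = 4960; a·n₀/n = 1199·1481/4960 = 358.0079; c·n₁/n = 314·3479/4960 = 220.2431
RR_MH = (459.5964 + 358.0079) / (264.8586 + 220.2431) = 817.6043 / 485.1017 = 1.68543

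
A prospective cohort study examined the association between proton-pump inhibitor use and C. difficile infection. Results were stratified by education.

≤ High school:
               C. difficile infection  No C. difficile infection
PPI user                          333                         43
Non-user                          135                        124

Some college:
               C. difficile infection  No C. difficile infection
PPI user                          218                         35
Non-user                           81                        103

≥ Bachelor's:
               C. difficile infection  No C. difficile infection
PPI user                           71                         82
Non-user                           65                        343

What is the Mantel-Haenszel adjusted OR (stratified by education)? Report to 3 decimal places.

OR_MH = Σ(aᵢdᵢ/nᵢ) / Σ(bᵢcᵢ/nᵢ), where nᵢ is the stratum total.
Stratum 1 (≤ High school): n = 635; a·d/n = 333·124/635 = 65.0268; b·c/n = 43·135/635 = 9.1417
Stratum 2 (Some college): n = 437; a·d/n = 218·103/437 = 51.3822; b·c/n = 35·81/437 = 6.4874
Stratum 3 (≥ Bachelor's): n = 561; a·d/n = 71·343/561 = 43.4100; b·c/n = 82·65/561 = 9.5009
OR_MH = (65.0268 + 51.3822 + 43.4100) / (9.1417 + 6.4874 + 9.5009) = 159.8189 / 25.1300 = 6.35968

6.360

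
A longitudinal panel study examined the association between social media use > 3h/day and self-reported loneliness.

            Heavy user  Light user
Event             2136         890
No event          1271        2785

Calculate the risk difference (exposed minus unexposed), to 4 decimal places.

0.3848

Reading the table with exposure as columns: a = 2136 (Heavy user, case), b = 1271 (Heavy user, non-case), c = 890 (Light user, case), d = 2785.
Risk in exposed = 2136/3407 = 0.626945; risk in unexposed = 890/3675 = 0.242177.
Risk difference = 0.626945 − 0.242177 = 0.384768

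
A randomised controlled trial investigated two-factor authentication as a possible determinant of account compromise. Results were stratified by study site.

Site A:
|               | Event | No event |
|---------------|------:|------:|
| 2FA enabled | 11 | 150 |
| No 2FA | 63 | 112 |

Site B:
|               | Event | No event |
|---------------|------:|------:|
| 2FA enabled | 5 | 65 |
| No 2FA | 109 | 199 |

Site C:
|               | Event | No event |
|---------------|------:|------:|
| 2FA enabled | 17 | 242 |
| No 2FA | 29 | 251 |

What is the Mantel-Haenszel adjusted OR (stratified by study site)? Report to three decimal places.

OR_MH = Σ(aᵢdᵢ/nᵢ) / Σ(bᵢcᵢ/nᵢ), where nᵢ is the stratum total.
Stratum 1 (Site A): n = 336; a·d/n = 11·112/336 = 3.6667; b·c/n = 150·63/336 = 28.1250
Stratum 2 (Site B): n = 378; a·d/n = 5·199/378 = 2.6323; b·c/n = 65·109/378 = 18.7434
Stratum 3 (Site C): n = 539; a·d/n = 17·251/539 = 7.9165; b·c/n = 242·29/539 = 13.0204
OR_MH = (3.6667 + 2.6323 + 7.9165) / (28.1250 + 18.7434 + 13.0204) = 14.2155 / 59.8888 = 0.23736

0.237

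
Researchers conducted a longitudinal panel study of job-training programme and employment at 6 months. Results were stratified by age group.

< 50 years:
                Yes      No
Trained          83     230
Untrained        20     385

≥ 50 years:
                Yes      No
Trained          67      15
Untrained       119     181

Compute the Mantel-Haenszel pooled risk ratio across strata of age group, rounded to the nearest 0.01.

2.90

RR_MH = Σ(aᵢ·n₀ᵢ/nᵢ) / Σ(cᵢ·n₁ᵢ/nᵢ), with n₁ᵢ = aᵢ+bᵢ (exposed), n₀ᵢ = cᵢ+dᵢ (unexposed), nᵢ = n₁ᵢ+n₀ᵢ.
Stratum 1 (< 50 years): n₁ = 313, n₀ = 405, n = 718; a·n₀/n = 83·405/718 = 46.8175; c·n₁/n = 20·313/718 = 8.7187
Stratum 2 (≥ 50 years): n₁ = 82, n₀ = 300, n = 382; a·n₀/n = 67·300/382 = 52.6178; c·n₁/n = 119·82/382 = 25.5445
RR_MH = (46.8175 + 52.6178) / (8.7187 + 25.5445) = 99.4353 / 34.2632 = 2.90211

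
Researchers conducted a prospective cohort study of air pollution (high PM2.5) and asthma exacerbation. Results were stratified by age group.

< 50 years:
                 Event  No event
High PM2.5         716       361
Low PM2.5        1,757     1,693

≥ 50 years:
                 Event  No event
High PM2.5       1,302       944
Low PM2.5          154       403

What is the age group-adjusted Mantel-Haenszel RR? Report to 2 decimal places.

RR_MH = Σ(aᵢ·n₀ᵢ/nᵢ) / Σ(cᵢ·n₁ᵢ/nᵢ), with n₁ᵢ = aᵢ+bᵢ (exposed), n₀ᵢ = cᵢ+dᵢ (unexposed), nᵢ = n₁ᵢ+n₀ᵢ.
Stratum 1 (< 50 years): n₁ = 1077, n₀ = 3450, n = 4527; a·n₀/n = 716·3450/4527 = 545.6594; c·n₁/n = 1757·1077/4527 = 418.0007
Stratum 2 (≥ 50 years): n₁ = 2246, n₀ = 557, n = 2803; a·n₀/n = 1302·557/2803 = 258.7278; c·n₁/n = 154·2246/2803 = 123.3978
RR_MH = (545.6594 + 258.7278) / (418.0007 + 123.3978) = 804.3872 / 541.3985 = 1.48576

1.49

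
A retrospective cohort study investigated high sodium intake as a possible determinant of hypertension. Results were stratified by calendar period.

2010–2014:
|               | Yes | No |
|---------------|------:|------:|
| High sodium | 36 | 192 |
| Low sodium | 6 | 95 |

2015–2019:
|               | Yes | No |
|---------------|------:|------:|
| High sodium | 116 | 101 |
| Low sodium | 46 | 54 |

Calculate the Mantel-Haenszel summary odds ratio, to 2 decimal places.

1.66

OR_MH = Σ(aᵢdᵢ/nᵢ) / Σ(bᵢcᵢ/nᵢ), where nᵢ is the stratum total.
Stratum 1 (2010–2014): n = 329; a·d/n = 36·95/329 = 10.3951; b·c/n = 192·6/329 = 3.5015
Stratum 2 (2015–2019): n = 317; a·d/n = 116·54/317 = 19.7603; b·c/n = 101·46/317 = 14.6562
OR_MH = (10.3951 + 19.7603) / (3.5015 + 14.6562) = 30.1554 / 18.1577 = 1.66075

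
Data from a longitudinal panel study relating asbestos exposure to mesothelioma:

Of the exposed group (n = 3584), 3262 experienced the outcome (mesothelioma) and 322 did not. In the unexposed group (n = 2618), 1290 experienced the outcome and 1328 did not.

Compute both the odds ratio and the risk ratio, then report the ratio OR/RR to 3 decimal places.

5.646

From the description: a = 3262, b = 322, c = 1290, d = 1328.
OR = (3262·1328)/(322·1290) = 4331936/415380 = 10.42885
Risk in exposed = 3262/3584 = 0.91016; risk in unexposed = 1290/2618 = 0.49274; RR = 1.84712
OR/RR = 10.42885 / 1.84712 = 5.64600
The outcome is not rare, so the OR lies further from 1 than the RR.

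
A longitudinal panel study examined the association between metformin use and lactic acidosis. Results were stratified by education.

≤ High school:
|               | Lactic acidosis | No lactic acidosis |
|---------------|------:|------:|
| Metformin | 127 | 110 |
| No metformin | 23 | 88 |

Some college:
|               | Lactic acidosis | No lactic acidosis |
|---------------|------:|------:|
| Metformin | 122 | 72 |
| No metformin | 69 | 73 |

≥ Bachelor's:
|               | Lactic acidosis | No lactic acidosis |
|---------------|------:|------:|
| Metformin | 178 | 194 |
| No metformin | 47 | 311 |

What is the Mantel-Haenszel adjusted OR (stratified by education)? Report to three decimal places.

OR_MH = Σ(aᵢdᵢ/nᵢ) / Σ(bᵢcᵢ/nᵢ), where nᵢ is the stratum total.
Stratum 1 (≤ High school): n = 348; a·d/n = 127·88/348 = 32.1149; b·c/n = 110·23/348 = 7.2701
Stratum 2 (Some college): n = 336; a·d/n = 122·73/336 = 26.5060; b·c/n = 72·69/336 = 14.7857
Stratum 3 (≥ Bachelor's): n = 730; a·d/n = 178·311/730 = 75.8329; b·c/n = 194·47/730 = 12.4904
OR_MH = (32.1149 + 26.5060 + 75.8329) / (7.2701 + 14.7857 + 12.4904) = 134.4538 / 34.5462 = 3.89199

3.892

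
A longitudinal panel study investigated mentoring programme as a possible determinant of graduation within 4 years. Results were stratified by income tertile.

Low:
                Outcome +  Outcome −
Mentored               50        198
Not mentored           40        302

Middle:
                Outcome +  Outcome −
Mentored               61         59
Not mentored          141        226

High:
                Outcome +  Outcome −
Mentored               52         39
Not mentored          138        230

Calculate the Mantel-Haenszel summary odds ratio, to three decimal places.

1.893

OR_MH = Σ(aᵢdᵢ/nᵢ) / Σ(bᵢcᵢ/nᵢ), where nᵢ is the stratum total.
Stratum 1 (Low): n = 590; a·d/n = 50·302/590 = 25.5932; b·c/n = 198·40/590 = 13.4237
Stratum 2 (Middle): n = 487; a·d/n = 61·226/487 = 28.3080; b·c/n = 59·141/487 = 17.0821
Stratum 3 (High): n = 459; a·d/n = 52·230/459 = 26.0566; b·c/n = 39·138/459 = 11.7255
OR_MH = (25.5932 + 28.3080 + 26.0566) / (13.4237 + 17.0821 + 11.7255) = 79.9579 / 42.2314 = 1.89333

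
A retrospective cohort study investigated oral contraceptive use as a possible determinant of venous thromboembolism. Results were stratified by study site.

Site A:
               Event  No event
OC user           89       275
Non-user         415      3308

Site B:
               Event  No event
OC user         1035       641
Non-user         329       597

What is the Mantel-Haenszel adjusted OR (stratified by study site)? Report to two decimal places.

OR_MH = Σ(aᵢdᵢ/nᵢ) / Σ(bᵢcᵢ/nᵢ), where nᵢ is the stratum total.
Stratum 1 (Site A): n = 4087; a·d/n = 89·3308/4087 = 72.0362; b·c/n = 275·415/4087 = 27.9239
Stratum 2 (Site B): n = 2602; a·d/n = 1035·597/2602 = 237.4693; b·c/n = 641·329/2602 = 81.0488
OR_MH = (72.0362 + 237.4693) / (27.9239 + 81.0488) = 309.5055 / 108.9727 = 2.84021

2.84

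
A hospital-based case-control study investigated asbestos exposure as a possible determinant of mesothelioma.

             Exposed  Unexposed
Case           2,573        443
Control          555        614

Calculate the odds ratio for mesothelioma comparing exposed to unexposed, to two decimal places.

6.43

Reading the table with exposure as columns: a = 2573 (Exposed, case), b = 555 (Exposed, non-case), c = 443 (Unexposed, case), d = 614.
OR = (a·d)/(b·c) = (2573 × 614) / (555 × 443) = 1579822 / 245865 = 6.42557
The odds of mesothelioma are about 6.43 times as high in the exposed group.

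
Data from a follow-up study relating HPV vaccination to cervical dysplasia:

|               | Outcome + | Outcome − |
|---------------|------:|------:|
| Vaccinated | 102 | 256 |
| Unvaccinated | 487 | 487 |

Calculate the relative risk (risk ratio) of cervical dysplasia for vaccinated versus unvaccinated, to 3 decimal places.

Cells: a = 102, b = 256, c = 487, d = 487.
Risk in exposed = 102/358 = 0.28492; risk in unexposed = 487/974 = 0.50000.
RR = 0.28492 / 0.50000 = 0.56983
The risk is 43% lower among the exposed than among the unexposed.

0.570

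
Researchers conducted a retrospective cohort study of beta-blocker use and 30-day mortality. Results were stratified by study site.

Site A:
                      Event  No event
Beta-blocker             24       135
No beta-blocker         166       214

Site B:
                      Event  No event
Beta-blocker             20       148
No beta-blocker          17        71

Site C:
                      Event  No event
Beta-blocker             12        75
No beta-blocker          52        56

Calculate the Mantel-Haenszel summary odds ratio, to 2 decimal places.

OR_MH = Σ(aᵢdᵢ/nᵢ) / Σ(bᵢcᵢ/nᵢ), where nᵢ is the stratum total.
Stratum 1 (Site A): n = 539; a·d/n = 24·214/539 = 9.5288; b·c/n = 135·166/539 = 41.5770
Stratum 2 (Site B): n = 256; a·d/n = 20·71/256 = 5.5469; b·c/n = 148·17/256 = 9.8281
Stratum 3 (Site C): n = 195; a·d/n = 12·56/195 = 3.4462; b·c/n = 75·52/195 = 20.0000
OR_MH = (9.5288 + 5.5469 + 3.4462) / (41.5770 + 9.8281 + 20.0000) = 18.5218 / 71.4051 = 0.25939

0.26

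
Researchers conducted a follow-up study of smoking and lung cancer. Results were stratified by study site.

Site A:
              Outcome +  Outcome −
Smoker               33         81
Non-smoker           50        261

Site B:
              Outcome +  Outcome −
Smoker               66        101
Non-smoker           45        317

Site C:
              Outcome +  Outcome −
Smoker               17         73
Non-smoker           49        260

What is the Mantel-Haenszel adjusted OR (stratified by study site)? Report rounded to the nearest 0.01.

OR_MH = Σ(aᵢdᵢ/nᵢ) / Σ(bᵢcᵢ/nᵢ), where nᵢ is the stratum total.
Stratum 1 (Site A): n = 425; a·d/n = 33·261/425 = 20.2659; b·c/n = 81·50/425 = 9.5294
Stratum 2 (Site B): n = 529; a·d/n = 66·317/529 = 39.5501; b·c/n = 101·45/529 = 8.5917
Stratum 3 (Site C): n = 399; a·d/n = 17·260/399 = 11.0777; b·c/n = 73·49/399 = 8.9649
OR_MH = (20.2659 + 39.5501 + 11.0777) / (9.5294 + 8.5917 + 8.9649) = 70.8937 / 27.0860 = 2.61735

2.62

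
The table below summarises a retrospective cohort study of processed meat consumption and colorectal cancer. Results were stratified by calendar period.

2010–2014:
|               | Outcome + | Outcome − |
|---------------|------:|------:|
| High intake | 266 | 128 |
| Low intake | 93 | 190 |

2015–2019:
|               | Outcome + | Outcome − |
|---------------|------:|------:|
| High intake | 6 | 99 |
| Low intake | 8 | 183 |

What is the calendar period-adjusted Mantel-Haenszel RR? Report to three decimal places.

2.020

RR_MH = Σ(aᵢ·n₀ᵢ/nᵢ) / Σ(cᵢ·n₁ᵢ/nᵢ), with n₁ᵢ = aᵢ+bᵢ (exposed), n₀ᵢ = cᵢ+dᵢ (unexposed), nᵢ = n₁ᵢ+n₀ᵢ.
Stratum 1 (2010–2014): n₁ = 394, n₀ = 283, n = 677; a·n₀/n = 266·283/677 = 111.1935; c·n₁/n = 93·394/677 = 54.1241
Stratum 2 (2015–2019): n₁ = 105, n₀ = 191, n = 296; a·n₀/n = 6·191/296 = 3.8716; c·n₁/n = 8·105/296 = 2.8378
RR_MH = (111.1935 + 3.8716) / (54.1241 + 2.8378) = 115.0651 / 56.9619 = 2.02004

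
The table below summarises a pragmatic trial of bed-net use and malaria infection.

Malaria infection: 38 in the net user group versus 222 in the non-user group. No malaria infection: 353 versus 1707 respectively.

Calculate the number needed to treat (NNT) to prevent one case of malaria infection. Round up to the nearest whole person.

56

Risk in treated group = 38/391 = 0.09719; risk in control = 222/1929 = 0.11509.
Absolute risk reduction = 0.11509 − 0.09719 = 0.01790
NNT = 1 / ARR = 1 / 0.01790 = 55.870 → round up → 56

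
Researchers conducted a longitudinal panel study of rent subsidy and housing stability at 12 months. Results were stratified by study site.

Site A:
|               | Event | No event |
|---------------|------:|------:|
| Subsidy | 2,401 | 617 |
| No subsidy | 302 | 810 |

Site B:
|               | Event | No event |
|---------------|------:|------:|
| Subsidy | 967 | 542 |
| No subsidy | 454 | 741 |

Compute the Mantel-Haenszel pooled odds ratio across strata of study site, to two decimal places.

OR_MH = Σ(aᵢdᵢ/nᵢ) / Σ(bᵢcᵢ/nᵢ), where nᵢ is the stratum total.
Stratum 1 (Site A): n = 4130; a·d/n = 2401·810/4130 = 470.8983; b·c/n = 617·302/4130 = 45.1172
Stratum 2 (Site B): n = 2704; a·d/n = 967·741/2704 = 264.9952; b·c/n = 542·454/2704 = 91.0015
OR_MH = (470.8983 + 264.9952) / (45.1172 + 91.0015) = 735.8935 / 136.1187 = 5.40626

5.41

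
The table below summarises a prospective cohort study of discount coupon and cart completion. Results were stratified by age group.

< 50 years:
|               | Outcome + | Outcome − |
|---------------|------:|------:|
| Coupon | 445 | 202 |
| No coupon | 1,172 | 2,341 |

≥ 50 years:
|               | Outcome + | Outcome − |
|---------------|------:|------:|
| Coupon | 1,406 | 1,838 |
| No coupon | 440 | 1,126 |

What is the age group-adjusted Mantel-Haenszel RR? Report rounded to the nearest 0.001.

1.740

RR_MH = Σ(aᵢ·n₀ᵢ/nᵢ) / Σ(cᵢ·n₁ᵢ/nᵢ), with n₁ᵢ = aᵢ+bᵢ (exposed), n₀ᵢ = cᵢ+dᵢ (unexposed), nᵢ = n₁ᵢ+n₀ᵢ.
Stratum 1 (< 50 years): n₁ = 647, n₀ = 3513, n = 4160; a·n₀/n = 445·3513/4160 = 375.7897; c·n₁/n = 1172·647/4160 = 182.2798
Stratum 2 (≥ 50 years): n₁ = 3244, n₀ = 1566, n = 4810; a·n₀/n = 1406·1566/4810 = 457.7538; c·n₁/n = 440·3244/4810 = 296.7484
RR_MH = (375.7897 + 457.7538) / (182.2798 + 296.7484) = 833.5435 / 479.0282 = 1.74007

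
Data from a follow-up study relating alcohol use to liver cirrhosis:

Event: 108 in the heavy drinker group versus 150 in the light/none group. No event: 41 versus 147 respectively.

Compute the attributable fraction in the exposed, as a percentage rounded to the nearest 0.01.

From the description: a = 108, b = 41, c = 150, d = 147.
Risk in exposed = 108/149 = 0.72483; risk in unexposed = 150/297 = 0.50505.
RR = 0.72483/0.50505 = 1.43517
AR% = (RR − 1)/RR × 100 = (1.43517 − 1)/1.43517 × 100 = 30.3217%

30.32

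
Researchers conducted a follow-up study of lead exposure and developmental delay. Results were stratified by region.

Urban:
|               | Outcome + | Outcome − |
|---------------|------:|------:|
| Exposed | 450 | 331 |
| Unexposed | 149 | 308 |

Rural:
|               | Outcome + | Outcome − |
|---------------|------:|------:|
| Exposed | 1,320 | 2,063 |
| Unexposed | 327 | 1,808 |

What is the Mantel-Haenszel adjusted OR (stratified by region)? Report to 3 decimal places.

3.359

OR_MH = Σ(aᵢdᵢ/nᵢ) / Σ(bᵢcᵢ/nᵢ), where nᵢ is the stratum total.
Stratum 1 (Urban): n = 1238; a·d/n = 450·308/1238 = 111.9548; b·c/n = 331·149/1238 = 39.8376
Stratum 2 (Rural): n = 5518; a·d/n = 1320·1808/5518 = 432.5045; b·c/n = 2063·327/5518 = 122.2546
OR_MH = (111.9548 + 432.5045) / (39.8376 + 122.2546) = 544.4593 / 162.0923 = 3.35895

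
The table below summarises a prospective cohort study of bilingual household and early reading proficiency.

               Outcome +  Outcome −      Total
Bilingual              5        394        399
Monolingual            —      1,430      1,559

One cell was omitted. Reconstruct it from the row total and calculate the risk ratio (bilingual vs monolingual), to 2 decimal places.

0.15

The missing cell is in the unexposed row: 1559 − 1430 = 129.
So a = 5, b = 394, c = 129, d = 1430.
RR = [a/(a+b)] / [c/(c+d)] = (5/399) / (129/1559) = 0.01253/0.08275 = 0.15144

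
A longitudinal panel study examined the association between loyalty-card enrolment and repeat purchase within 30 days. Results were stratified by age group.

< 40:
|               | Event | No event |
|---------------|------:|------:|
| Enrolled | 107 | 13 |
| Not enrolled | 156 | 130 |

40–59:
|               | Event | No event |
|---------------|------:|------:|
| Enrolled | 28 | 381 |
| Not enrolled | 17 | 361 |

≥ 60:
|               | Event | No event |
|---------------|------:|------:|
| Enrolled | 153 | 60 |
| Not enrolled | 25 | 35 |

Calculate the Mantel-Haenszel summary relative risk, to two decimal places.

RR_MH = Σ(aᵢ·n₀ᵢ/nᵢ) / Σ(cᵢ·n₁ᵢ/nᵢ), with n₁ᵢ = aᵢ+bᵢ (exposed), n₀ᵢ = cᵢ+dᵢ (unexposed), nᵢ = n₁ᵢ+n₀ᵢ.
Stratum 1 (< 40): n₁ = 120, n₀ = 286, n = 406; a·n₀/n = 107·286/406 = 75.3744; c·n₁/n = 156·120/406 = 46.1084
Stratum 2 (40–59): n₁ = 409, n₀ = 378, n = 787; a·n₀/n = 28·378/787 = 13.4485; c·n₁/n = 17·409/787 = 8.8348
Stratum 3 (≥ 60): n₁ = 213, n₀ = 60, n = 273; a·n₀/n = 153·60/273 = 33.6264; c·n₁/n = 25·213/273 = 19.5055
RR_MH = (75.3744 + 13.4485 + 33.6264) / (46.1084 + 8.8348 + 19.5055) = 122.4493 / 74.4487 = 1.64475

1.64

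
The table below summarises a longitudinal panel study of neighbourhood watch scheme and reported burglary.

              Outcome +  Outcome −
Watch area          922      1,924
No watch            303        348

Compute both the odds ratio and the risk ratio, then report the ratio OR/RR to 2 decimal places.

0.79

Cells: a = 922, b = 1924, c = 303, d = 348.
OR = (922·348)/(1924·303) = 320856/582972 = 0.55038
Risk in exposed = 922/2846 = 0.32396; risk in unexposed = 303/651 = 0.46544; RR = 0.69604
OR/RR = 0.55038 / 0.69604 = 0.79073
The outcome is not rare, so the OR lies further from 1 than the RR.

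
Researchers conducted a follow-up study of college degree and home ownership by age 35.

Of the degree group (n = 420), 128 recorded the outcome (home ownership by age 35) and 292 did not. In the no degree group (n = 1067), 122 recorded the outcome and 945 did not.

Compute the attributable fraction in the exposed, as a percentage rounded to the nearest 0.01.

62.48

From the description: a = 128, b = 292, c = 122, d = 945.
Risk in exposed = 128/420 = 0.30476; risk in unexposed = 122/1067 = 0.11434.
RR = 0.30476/0.11434 = 2.66542
AR% = (RR − 1)/RR × 100 = (2.66542 − 1)/2.66542 × 100 = 62.4824%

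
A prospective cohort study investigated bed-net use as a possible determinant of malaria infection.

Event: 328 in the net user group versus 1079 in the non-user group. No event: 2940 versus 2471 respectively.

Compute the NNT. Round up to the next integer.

5

Risk in treated group = 328/3268 = 0.10037; risk in control = 1079/3550 = 0.30394.
Absolute risk reduction = 0.30394 − 0.10037 = 0.20358
NNT = 1 / ARR = 1 / 0.20358 = 4.912 → round up → 5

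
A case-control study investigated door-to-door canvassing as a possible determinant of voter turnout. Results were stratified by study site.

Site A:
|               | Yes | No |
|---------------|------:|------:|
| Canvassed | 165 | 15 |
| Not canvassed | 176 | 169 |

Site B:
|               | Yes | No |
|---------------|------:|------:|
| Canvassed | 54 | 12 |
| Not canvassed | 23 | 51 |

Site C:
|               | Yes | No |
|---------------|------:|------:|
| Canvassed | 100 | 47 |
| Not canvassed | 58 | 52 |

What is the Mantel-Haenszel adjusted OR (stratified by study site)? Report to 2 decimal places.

OR_MH = Σ(aᵢdᵢ/nᵢ) / Σ(bᵢcᵢ/nᵢ), where nᵢ is the stratum total.
Stratum 1 (Site A): n = 525; a·d/n = 165·169/525 = 53.1143; b·c/n = 15·176/525 = 5.0286
Stratum 2 (Site B): n = 140; a·d/n = 54·51/140 = 19.6714; b·c/n = 12·23/140 = 1.9714
Stratum 3 (Site C): n = 257; a·d/n = 100·52/257 = 20.2335; b·c/n = 47·58/257 = 10.6070
OR_MH = (53.1143 + 19.6714 + 20.2335) / (5.0286 + 1.9714 + 10.6070) = 93.0192 / 17.6070 = 5.28308

5.28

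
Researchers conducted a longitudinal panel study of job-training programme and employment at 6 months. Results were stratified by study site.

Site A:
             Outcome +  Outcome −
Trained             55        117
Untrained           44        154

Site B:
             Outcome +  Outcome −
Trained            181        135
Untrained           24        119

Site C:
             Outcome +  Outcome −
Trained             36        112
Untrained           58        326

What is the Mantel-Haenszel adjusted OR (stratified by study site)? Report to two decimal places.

2.77

OR_MH = Σ(aᵢdᵢ/nᵢ) / Σ(bᵢcᵢ/nᵢ), where nᵢ is the stratum total.
Stratum 1 (Site A): n = 370; a·d/n = 55·154/370 = 22.8919; b·c/n = 117·44/370 = 13.9135
Stratum 2 (Site B): n = 459; a·d/n = 181·119/459 = 46.9259; b·c/n = 135·24/459 = 7.0588
Stratum 3 (Site C): n = 532; a·d/n = 36·326/532 = 22.0602; b·c/n = 112·58/532 = 12.2105
OR_MH = (22.8919 + 46.9259 + 22.0602) / (13.9135 + 7.0588 + 12.2105) = 91.8780 / 33.1829 = 2.76884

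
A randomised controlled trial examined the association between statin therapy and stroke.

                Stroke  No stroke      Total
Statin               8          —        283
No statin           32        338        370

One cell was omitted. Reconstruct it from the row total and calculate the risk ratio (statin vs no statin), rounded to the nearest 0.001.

0.327

The missing cell is in the exposed row: 283 − 8 = 275.
So a = 8, b = 275, c = 32, d = 338.
RR = [a/(a+b)] / [c/(c+d)] = (8/283) / (32/370) = 0.02827/0.08649 = 0.32686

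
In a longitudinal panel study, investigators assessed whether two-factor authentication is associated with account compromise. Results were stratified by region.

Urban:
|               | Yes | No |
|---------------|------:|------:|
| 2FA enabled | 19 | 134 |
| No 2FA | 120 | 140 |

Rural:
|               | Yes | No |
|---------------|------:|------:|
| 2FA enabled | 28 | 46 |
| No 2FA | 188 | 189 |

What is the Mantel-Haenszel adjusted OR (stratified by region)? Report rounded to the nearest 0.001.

OR_MH = Σ(aᵢdᵢ/nᵢ) / Σ(bᵢcᵢ/nᵢ), where nᵢ is the stratum total.
Stratum 1 (Urban): n = 413; a·d/n = 19·140/413 = 6.4407; b·c/n = 134·120/413 = 38.9346
Stratum 2 (Rural): n = 451; a·d/n = 28·189/451 = 11.7339; b·c/n = 46·188/451 = 19.1752
OR_MH = (6.4407 + 11.7339) / (38.9346 + 19.1752) = 18.1746 / 58.1098 = 0.31276

0.313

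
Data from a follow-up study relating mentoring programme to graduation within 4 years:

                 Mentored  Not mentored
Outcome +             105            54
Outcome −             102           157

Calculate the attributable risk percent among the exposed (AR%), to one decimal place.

Reading the table with exposure as columns: a = 105 (Mentored, case), b = 102 (Mentored, non-case), c = 54 (Not mentored, case), d = 157.
Risk in exposed = 105/207 = 0.50725; risk in unexposed = 54/211 = 0.25592.
RR = 0.50725/0.25592 = 1.98202
AR% = (RR − 1)/RR × 100 = (1.98202 − 1)/1.98202 × 100 = 49.5464%

49.5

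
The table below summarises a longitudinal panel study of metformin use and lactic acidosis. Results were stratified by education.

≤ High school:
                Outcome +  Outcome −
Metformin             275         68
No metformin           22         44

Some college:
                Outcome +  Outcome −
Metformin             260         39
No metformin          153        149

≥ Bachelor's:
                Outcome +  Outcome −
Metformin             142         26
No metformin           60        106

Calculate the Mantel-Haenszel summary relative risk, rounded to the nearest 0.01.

1.97

RR_MH = Σ(aᵢ·n₀ᵢ/nᵢ) / Σ(cᵢ·n₁ᵢ/nᵢ), with n₁ᵢ = aᵢ+bᵢ (exposed), n₀ᵢ = cᵢ+dᵢ (unexposed), nᵢ = n₁ᵢ+n₀ᵢ.
Stratum 1 (≤ High school): n₁ = 343, n₀ = 66, n = 409; a·n₀/n = 275·66/409 = 44.3765; c·n₁/n = 22·343/409 = 18.4499
Stratum 2 (Some college): n₁ = 299, n₀ = 302, n = 601; a·n₀/n = 260·302/601 = 130.6489; c·n₁/n = 153·299/601 = 76.1181
Stratum 3 (≥ Bachelor's): n₁ = 168, n₀ = 166, n = 334; a·n₀/n = 142·166/334 = 70.5749; c·n₁/n = 60·168/334 = 30.1796
RR_MH = (44.3765 + 130.6489 + 70.5749) / (18.4499 + 76.1181 + 30.1796) = 245.6003 / 124.7477 = 1.96878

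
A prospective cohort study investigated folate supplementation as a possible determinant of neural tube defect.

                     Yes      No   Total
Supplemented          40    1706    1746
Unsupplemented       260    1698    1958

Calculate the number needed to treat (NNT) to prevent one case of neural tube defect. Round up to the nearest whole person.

10

Risk in treated group = 40/1746 = 0.02291; risk in control = 260/1958 = 0.13279.
Absolute risk reduction = 0.13279 − 0.02291 = 0.10988
NNT = 1 / ARR = 1 / 0.10988 = 9.101 → round up → 10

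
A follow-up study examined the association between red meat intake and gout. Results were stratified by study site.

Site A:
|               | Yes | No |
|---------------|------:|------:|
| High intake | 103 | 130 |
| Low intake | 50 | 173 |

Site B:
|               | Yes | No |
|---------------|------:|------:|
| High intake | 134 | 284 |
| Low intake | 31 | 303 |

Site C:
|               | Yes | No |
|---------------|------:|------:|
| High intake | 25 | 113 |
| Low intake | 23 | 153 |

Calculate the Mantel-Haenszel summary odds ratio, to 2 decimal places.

3.07

OR_MH = Σ(aᵢdᵢ/nᵢ) / Σ(bᵢcᵢ/nᵢ), where nᵢ is the stratum total.
Stratum 1 (Site A): n = 456; a·d/n = 103·173/456 = 39.0768; b·c/n = 130·50/456 = 14.2544
Stratum 2 (Site B): n = 752; a·d/n = 134·303/752 = 53.9920; b·c/n = 284·31/752 = 11.7074
Stratum 3 (Site C): n = 314; a·d/n = 25·153/314 = 12.1815; b·c/n = 113·23/314 = 8.2771
OR_MH = (39.0768 + 53.9920 + 12.1815) / (14.2544 + 11.7074 + 8.2771) = 105.2503 / 34.2389 = 3.07400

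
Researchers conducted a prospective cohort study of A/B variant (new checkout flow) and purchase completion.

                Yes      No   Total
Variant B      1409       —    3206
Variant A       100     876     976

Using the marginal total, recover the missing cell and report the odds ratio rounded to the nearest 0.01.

The missing cell is in the exposed row: 3206 − 1409 = 1797.
So a = 1409, b = 1797, c = 100, d = 876.
OR = (a·d)/(b·c) = (1409 × 876) / (1797 × 100) = 1234284 / 179700 = 6.86858

6.87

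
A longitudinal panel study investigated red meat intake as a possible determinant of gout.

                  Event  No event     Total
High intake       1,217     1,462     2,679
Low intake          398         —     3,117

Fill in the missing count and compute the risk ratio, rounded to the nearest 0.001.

The missing cell is in the unexposed row: 3117 − 398 = 2719.
So a = 1217, b = 1462, c = 398, d = 2719.
RR = [a/(a+b)] / [c/(c+d)] = (1217/2679) / (398/3117) = 0.45427/0.12769 = 3.55772

3.558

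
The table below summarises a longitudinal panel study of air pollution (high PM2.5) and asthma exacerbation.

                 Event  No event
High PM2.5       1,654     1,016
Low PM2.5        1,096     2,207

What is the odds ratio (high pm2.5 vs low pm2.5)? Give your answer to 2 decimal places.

Cells: a = 1654, b = 1016, c = 1096, d = 2207.
OR = (a·d)/(b·c) = (1654 × 2207) / (1016 × 1096) = 3650378 / 1113536 = 3.27819
The odds of asthma exacerbation are about 3.28 times as high in the high pm2.5 group.

3.28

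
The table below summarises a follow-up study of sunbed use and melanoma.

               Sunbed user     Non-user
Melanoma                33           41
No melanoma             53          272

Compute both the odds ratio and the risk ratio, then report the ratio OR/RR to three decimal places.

1.410

Reading the table with exposure as columns: a = 33 (Sunbed user, case), b = 53 (Sunbed user, non-case), c = 41 (Non-user, case), d = 272.
OR = (33·272)/(53·41) = 8976/2173 = 4.13069
Risk in exposed = 33/86 = 0.38372; risk in unexposed = 41/313 = 0.13099; RR = 2.92938
OR/RR = 4.13069 / 2.92938 = 1.41009
The outcome is not rare, so the OR lies further from 1 than the RR.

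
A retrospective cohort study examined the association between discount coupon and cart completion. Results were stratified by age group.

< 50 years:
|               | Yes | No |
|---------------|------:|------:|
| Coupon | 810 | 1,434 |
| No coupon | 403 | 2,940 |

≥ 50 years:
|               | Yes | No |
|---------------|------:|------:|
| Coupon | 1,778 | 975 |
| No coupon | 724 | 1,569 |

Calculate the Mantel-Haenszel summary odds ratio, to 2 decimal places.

4.02

OR_MH = Σ(aᵢdᵢ/nᵢ) / Σ(bᵢcᵢ/nᵢ), where nᵢ is the stratum total.
Stratum 1 (< 50 years): n = 5587; a·d/n = 810·2940/5587 = 426.2395; b·c/n = 1434·403/5587 = 103.4369
Stratum 2 (≥ 50 years): n = 5046; a·d/n = 1778·1569/5046 = 552.8502; b·c/n = 975·724/5046 = 139.8930
OR_MH = (426.2395 + 552.8502) / (103.4369 + 139.8930) = 979.0897 / 243.3299 = 4.02371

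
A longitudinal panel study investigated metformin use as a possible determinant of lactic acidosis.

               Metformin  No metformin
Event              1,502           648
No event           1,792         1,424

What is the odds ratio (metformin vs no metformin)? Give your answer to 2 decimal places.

Reading the table with exposure as columns: a = 1502 (Metformin, case), b = 1792 (Metformin, non-case), c = 648 (No metformin, case), d = 1424.
OR = (a·d)/(b·c) = (1502 × 1424) / (1792 × 648) = 2138848 / 1161216 = 1.84190
The odds of lactic acidosis are about 1.84 times as high in the metformin group.

1.84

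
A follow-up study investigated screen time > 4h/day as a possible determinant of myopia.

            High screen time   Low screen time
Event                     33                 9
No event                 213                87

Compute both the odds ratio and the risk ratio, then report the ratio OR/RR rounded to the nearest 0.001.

1.047

Reading the table with exposure as columns: a = 33 (High screen time, case), b = 213 (High screen time, non-case), c = 9 (Low screen time, case), d = 87.
OR = (33·87)/(213·9) = 2871/1917 = 1.49765
Risk in exposed = 33/246 = 0.13415; risk in unexposed = 9/96 = 0.09375; RR = 1.43089
OR/RR = 1.49765 / 1.43089 = 1.04665
The outcome is not rare, so the OR lies further from 1 than the RR.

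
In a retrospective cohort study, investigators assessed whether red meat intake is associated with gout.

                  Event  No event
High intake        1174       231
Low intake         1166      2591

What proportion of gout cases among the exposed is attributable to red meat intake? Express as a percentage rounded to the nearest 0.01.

Cells: a = 1174, b = 231, c = 1166, d = 2591.
Risk in exposed = 1174/1405 = 0.83559; risk in unexposed = 1166/3757 = 0.31035.
RR = 0.83559/0.31035 = 2.69237
AR% = (RR − 1)/RR × 100 = (2.69237 − 1)/2.69237 × 100 = 62.8580%

62.86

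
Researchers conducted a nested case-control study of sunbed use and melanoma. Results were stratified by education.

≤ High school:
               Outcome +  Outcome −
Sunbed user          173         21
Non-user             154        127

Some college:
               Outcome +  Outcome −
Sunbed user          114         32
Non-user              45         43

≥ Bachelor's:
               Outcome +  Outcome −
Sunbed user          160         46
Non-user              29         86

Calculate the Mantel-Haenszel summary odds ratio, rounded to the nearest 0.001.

6.430

OR_MH = Σ(aᵢdᵢ/nᵢ) / Σ(bᵢcᵢ/nᵢ), where nᵢ is the stratum total.
Stratum 1 (≤ High school): n = 475; a·d/n = 173·127/475 = 46.2547; b·c/n = 21·154/475 = 6.8084
Stratum 2 (Some college): n = 234; a·d/n = 114·43/234 = 20.9487; b·c/n = 32·45/234 = 6.1538
Stratum 3 (≥ Bachelor's): n = 321; a·d/n = 160·86/321 = 42.8660; b·c/n = 46·29/321 = 4.1558
OR_MH = (46.2547 + 20.9487 + 42.8660) / (6.8084 + 6.1538 + 4.1558) = 110.0695 / 17.1180 = 6.43003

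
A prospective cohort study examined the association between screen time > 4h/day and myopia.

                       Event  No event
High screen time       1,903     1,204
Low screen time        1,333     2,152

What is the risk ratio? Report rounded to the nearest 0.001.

1.601

Cells: a = 1903, b = 1204, c = 1333, d = 2152.
Risk in exposed = 1903/3107 = 0.61249; risk in unexposed = 1333/3485 = 0.38250.
RR = 0.61249 / 0.38250 = 1.60129
The risk among the exposed is 1.60 times that among the unexposed.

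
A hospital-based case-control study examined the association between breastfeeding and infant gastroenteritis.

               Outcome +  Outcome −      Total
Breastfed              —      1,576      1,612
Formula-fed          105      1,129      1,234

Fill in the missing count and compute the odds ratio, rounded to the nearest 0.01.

The missing cell is in the exposed row: 1612 − 1576 = 36.
So a = 36, b = 1576, c = 105, d = 1129.
OR = (a·d)/(b·c) = (36 × 1129) / (1576 × 105) = 40644 / 165480 = 0.24561

0.25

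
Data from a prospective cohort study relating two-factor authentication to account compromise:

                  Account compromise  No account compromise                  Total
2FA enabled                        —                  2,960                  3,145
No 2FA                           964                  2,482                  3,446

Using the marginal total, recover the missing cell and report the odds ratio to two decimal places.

The missing cell is in the exposed row: 3145 − 2960 = 185.
So a = 185, b = 2960, c = 964, d = 2482.
OR = (a·d)/(b·c) = (185 × 2482) / (2960 × 964) = 459170 / 2853440 = 0.16092

0.16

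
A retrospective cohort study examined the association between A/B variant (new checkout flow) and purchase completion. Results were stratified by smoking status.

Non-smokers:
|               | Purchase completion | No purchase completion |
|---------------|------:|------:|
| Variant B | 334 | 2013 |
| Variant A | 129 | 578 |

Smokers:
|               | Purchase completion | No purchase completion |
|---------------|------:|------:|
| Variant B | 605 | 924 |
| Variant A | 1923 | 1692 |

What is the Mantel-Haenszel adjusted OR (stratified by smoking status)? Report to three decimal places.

0.609

OR_MH = Σ(aᵢdᵢ/nᵢ) / Σ(bᵢcᵢ/nᵢ), where nᵢ is the stratum total.
Stratum 1 (Non-smokers): n = 3054; a·d/n = 334·578/3054 = 63.2128; b·c/n = 2013·129/3054 = 85.0285
Stratum 2 (Smokers): n = 5144; a·d/n = 605·1692/5144 = 199.0008; b·c/n = 924·1923/5144 = 345.4222
OR_MH = (63.2128 + 199.0008) / (85.0285 + 345.4222) = 262.2136 / 430.4507 = 0.60916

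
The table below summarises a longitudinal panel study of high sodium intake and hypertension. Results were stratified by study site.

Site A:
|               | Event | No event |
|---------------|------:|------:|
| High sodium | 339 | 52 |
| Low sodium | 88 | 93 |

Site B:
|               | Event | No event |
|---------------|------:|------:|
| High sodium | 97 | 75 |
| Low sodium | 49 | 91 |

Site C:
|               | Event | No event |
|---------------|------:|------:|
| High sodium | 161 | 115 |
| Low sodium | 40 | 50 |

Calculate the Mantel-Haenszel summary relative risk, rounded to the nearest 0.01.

1.62

RR_MH = Σ(aᵢ·n₀ᵢ/nᵢ) / Σ(cᵢ·n₁ᵢ/nᵢ), with n₁ᵢ = aᵢ+bᵢ (exposed), n₀ᵢ = cᵢ+dᵢ (unexposed), nᵢ = n₁ᵢ+n₀ᵢ.
Stratum 1 (Site A): n₁ = 391, n₀ = 181, n = 572; a·n₀/n = 339·181/572 = 107.2710; c·n₁/n = 88·391/572 = 60.1538
Stratum 2 (Site B): n₁ = 172, n₀ = 140, n = 312; a·n₀/n = 97·140/312 = 43.5256; c·n₁/n = 49·172/312 = 27.0128
Stratum 3 (Site C): n₁ = 276, n₀ = 90, n = 366; a·n₀/n = 161·90/366 = 39.5902; c·n₁/n = 40·276/366 = 30.1639
RR_MH = (107.2710 + 43.5256 + 39.5902) / (60.1538 + 27.0128 + 30.1639) = 190.3868 / 117.3306 = 1.62265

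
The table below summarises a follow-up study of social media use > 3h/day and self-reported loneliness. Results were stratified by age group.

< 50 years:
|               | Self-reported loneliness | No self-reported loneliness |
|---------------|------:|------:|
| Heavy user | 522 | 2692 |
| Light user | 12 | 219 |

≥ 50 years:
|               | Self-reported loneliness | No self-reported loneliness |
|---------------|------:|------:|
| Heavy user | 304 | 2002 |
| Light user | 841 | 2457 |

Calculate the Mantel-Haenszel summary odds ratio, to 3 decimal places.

OR_MH = Σ(aᵢdᵢ/nᵢ) / Σ(bᵢcᵢ/nᵢ), where nᵢ is the stratum total.
Stratum 1 (< 50 years): n = 3445; a·d/n = 522·219/3445 = 33.1837; b·c/n = 2692·12/3445 = 9.3771
Stratum 2 (≥ 50 years): n = 5604; a·d/n = 304·2457/5604 = 133.2848; b·c/n = 2002·841/5604 = 300.4429
OR_MH = (33.1837 + 133.2848) / (9.3771 + 300.4429) = 166.4685 / 309.8200 = 0.53731

0.537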